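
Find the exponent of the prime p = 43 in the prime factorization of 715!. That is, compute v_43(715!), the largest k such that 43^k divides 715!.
v_43(715!) = 16

Legendre's formula: v_p(n!) = Σ_{k ≥ 1} ⌊n / p^k⌋. For p = 43, n = 715, the terms are:
  ⌊715/43^1⌋ = ⌊715/43⌋ = 16
(the next term ⌊715/43^2⌋ = 0, terminating the sum). Summing: v_43(715!) = 16 = 16.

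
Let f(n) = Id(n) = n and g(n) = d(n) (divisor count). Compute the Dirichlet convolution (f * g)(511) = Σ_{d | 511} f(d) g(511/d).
(Id * d)(511) = 675

Divisors of 511: [1, 7, 73, 511]. For each d | 511:
  d = 1: Id(1) · d(511/1) = 1 · 4 = 4
  d = 7: Id(7) · d(511/7) = 7 · 2 = 14
  d = 73: Id(73) · d(511/73) = 73 · 2 = 146
  d = 511: Id(511) · d(511/511) = 511 · 1 = 511
Summing: (Id * d)(511) = 4 + 14 + 146 + 511 = 675.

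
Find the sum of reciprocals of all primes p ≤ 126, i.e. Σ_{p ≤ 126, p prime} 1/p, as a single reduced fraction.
Σ 1/p = 58472171373748331322981543916880425472323867753/31610054640417607788145206291543662493274686990

π(126) = 30, so the primes ≤ 126 are [2, 3, 5, 7, 11, 13, 17, 19, 23, 29, 31, 37, 41, 43, 47, 53, 59, 61, 67, 71, 73, 79, 83, 89, 97, 101, 103, 107, 109, 113]. Summing 1/p over these primes: 58472171373748331322981543916880425472323867753/31610054640417607788145206291543662493274686990 ≈ 1.8498. Mertens estimate ln ln(126) + 0.2615 ≈ 1.8376.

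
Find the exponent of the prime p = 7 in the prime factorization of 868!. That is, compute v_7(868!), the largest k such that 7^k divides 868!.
v_7(868!) = 143

Legendre's formula: v_p(n!) = Σ_{k ≥ 1} ⌊n / p^k⌋. For p = 7, n = 868, the terms are:
  ⌊868/7^1⌋ = ⌊868/7⌋ = 124
  ⌊868/7^2⌋ = ⌊868/49⌋ = 17
  ⌊868/7^3⌋ = ⌊868/343⌋ = 2
(the next term ⌊868/7^4⌋ = 0, terminating the sum). Summing: v_7(868!) = 124 + 17 + 2 = 143.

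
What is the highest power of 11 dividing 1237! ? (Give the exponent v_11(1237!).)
v_11(1237!) = 122

Legendre's formula: v_p(n!) = Σ_{k ≥ 1} ⌊n / p^k⌋. For p = 11, n = 1237, the terms are:
  ⌊1237/11^1⌋ = ⌊1237/11⌋ = 112
  ⌊1237/11^2⌋ = ⌊1237/121⌋ = 10
(the next term ⌊1237/11^3⌋ = 0, terminating the sum). Summing: v_11(1237!) = 112 + 10 = 122.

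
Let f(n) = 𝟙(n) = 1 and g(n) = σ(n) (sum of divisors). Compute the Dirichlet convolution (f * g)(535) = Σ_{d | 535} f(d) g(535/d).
(𝟙 * σ)(535) = 763

Divisors of 535: [1, 5, 107, 535]. For each d | 535:
  d = 1: 𝟙(1) · σ(535/1) = 1 · 648 = 648
  d = 5: 𝟙(5) · σ(535/5) = 1 · 108 = 108
  d = 107: 𝟙(107) · σ(535/107) = 1 · 6 = 6
  d = 535: 𝟙(535) · σ(535/535) = 1 · 1 = 1
Summing: (𝟙 * σ)(535) = 648 + 108 + 6 + 1 = 763.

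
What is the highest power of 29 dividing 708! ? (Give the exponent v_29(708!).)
v_29(708!) = 24

Legendre's formula: v_p(n!) = Σ_{k ≥ 1} ⌊n / p^k⌋. For p = 29, n = 708, the terms are:
  ⌊708/29^1⌋ = ⌊708/29⌋ = 24
(the next term ⌊708/29^2⌋ = 0, terminating the sum). Summing: v_29(708!) = 24 = 24.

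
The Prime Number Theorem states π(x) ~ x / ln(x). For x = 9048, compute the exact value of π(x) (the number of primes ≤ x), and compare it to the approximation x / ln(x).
π(9048) = 1124;  x/ln(x) ≈ 993.16;  relative error ≈ 11.64%.

Directly count primes up to 9048: π(9048) = 1124. The PNT approximation gives 9048/ln(9048) ≈ 9048/9.11030 ≈ 993.16. Relative error (π(x) − x/ln(x)) / π(x) ≈ 11.64%; the approximation is known to undercount slightly (Li(x) is a better estimate).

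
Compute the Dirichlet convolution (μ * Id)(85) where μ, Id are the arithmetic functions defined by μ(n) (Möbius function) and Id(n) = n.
(μ * Id)(85) = 64

Divisors of 85: [1, 5, 17, 85]. For each d | 85:
  d = 1: μ(1) · Id(85/1) = 1 · 85 = 85
  d = 5: μ(5) · Id(85/5) = -1 · 17 = -17
  d = 17: μ(17) · Id(85/17) = -1 · 5 = -5
  d = 85: μ(85) · Id(85/85) = 1 · 1 = 1
Summing: (μ * Id)(85) = 85 + -17 + -5 + 1 = 64.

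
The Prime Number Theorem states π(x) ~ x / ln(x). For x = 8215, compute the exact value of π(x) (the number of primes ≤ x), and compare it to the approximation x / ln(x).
π(8215) = 1029;  x/ln(x) ≈ 911.39;  relative error ≈ 11.43%.

Directly count primes up to 8215: π(8215) = 1029. The PNT approximation gives 8215/ln(8215) ≈ 8215/9.01372 ≈ 911.39. Relative error (π(x) − x/ln(x)) / π(x) ≈ 11.43%; the approximation is known to undercount slightly (Li(x) is a better estimate).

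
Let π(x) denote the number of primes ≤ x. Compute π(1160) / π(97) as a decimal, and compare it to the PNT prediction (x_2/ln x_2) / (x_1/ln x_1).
π(1160)/π(97) = 191/25 ≈ 7.6400;  PNT prediction ≈ 7.7532.

π(97) = 25 and π(1160) = 191, so π(1160)/π(97) ≈ 7.6400. The PNT-predicted ratio is (1160/ln(1160)) / (97/ln(97)) ≈ 7.7532. The two agree to within a few percent, as expected.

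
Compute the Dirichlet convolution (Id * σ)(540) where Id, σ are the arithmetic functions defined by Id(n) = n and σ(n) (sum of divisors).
(Id * σ)(540) = 26554

Divisors of 540: [1, 2, 3, 4, 5, 6, 9, 10, 12, 15, 18, 20, 27, 30, 36, 45, 54, 60, 90, 108, 135, 180, 270, 540]. For each d | 540:
  d = 1: Id(1) · σ(540/1) = 1 · 1680 = 1680
  d = 2: Id(2) · σ(540/2) = 2 · 720 = 1440
  d = 3: Id(3) · σ(540/3) = 3 · 546 = 1638
  d = 4: Id(4) · σ(540/4) = 4 · 240 = 960
  d = 5: Id(5) · σ(540/5) = 5 · 280 = 1400
  d = 6: Id(6) · σ(540/6) = 6 · 234 = 1404
  d = 9: Id(9) · σ(540/9) = 9 · 168 = 1512
  d = 10: Id(10) · σ(540/10) = 10 · 120 = 1200
  d = 12: Id(12) · σ(540/12) = 12 · 78 = 936
  d = 15: Id(15) · σ(540/15) = 15 · 91 = 1365
  d = 18: Id(18) · σ(540/18) = 18 · 72 = 1296
  d = 20: Id(20) · σ(540/20) = 20 · 40 = 800
  d = 27: Id(27) · σ(540/27) = 27 · 42 = 1134
  d = 30: Id(30) · σ(540/30) = 30 · 39 = 1170
  d = 36: Id(36) · σ(540/36) = 36 · 24 = 864
  d = 45: Id(45) · σ(540/45) = 45 · 28 = 1260
  d = 54: Id(54) · σ(540/54) = 54 · 18 = 972
  d = 60: Id(60) · σ(540/60) = 60 · 13 = 780
  d = 90: Id(90) · σ(540/90) = 90 · 12 = 1080
  d = 108: Id(108) · σ(540/108) = 108 · 6 = 648
  d = 135: Id(135) · σ(540/135) = 135 · 7 = 945
  d = 180: Id(180) · σ(540/180) = 180 · 4 = 720
  d = 270: Id(270) · σ(540/270) = 270 · 3 = 810
  d = 540: Id(540) · σ(540/540) = 540 · 1 = 540
Summing: (Id * σ)(540) = 1680 + 1440 + 1638 + 960 + 1400 + 1404 + 1512 + 1200 + 936 + 1365 + 1296 + 800 + 1134 + 1170 + 864 + 1260 + 972 + 780 + 1080 + 648 + 945 + 720 + 810 + 540 = 26554.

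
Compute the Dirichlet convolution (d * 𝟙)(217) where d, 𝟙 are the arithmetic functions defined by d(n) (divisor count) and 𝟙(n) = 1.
(d * 𝟙)(217) = 9

Divisors of 217: [1, 7, 31, 217]. For each d | 217:
  d = 1: d(1) · 𝟙(217/1) = 1 · 1 = 1
  d = 7: d(7) · 𝟙(217/7) = 2 · 1 = 2
  d = 31: d(31) · 𝟙(217/31) = 2 · 1 = 2
  d = 217: d(217) · 𝟙(217/217) = 4 · 1 = 4
Summing: (d * 𝟙)(217) = 1 + 2 + 2 + 4 = 9.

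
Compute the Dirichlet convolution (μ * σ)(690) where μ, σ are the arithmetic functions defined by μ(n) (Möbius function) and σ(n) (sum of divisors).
(μ * σ)(690) = 690

Divisors of 690: [1, 2, 3, 5, 6, 10, 15, 23, 30, 46, 69, 115, 138, 230, 345, 690]. For each d | 690:
  d = 1: μ(1) · σ(690/1) = 1 · 1728 = 1728
  d = 2: μ(2) · σ(690/2) = -1 · 576 = -576
  d = 3: μ(3) · σ(690/3) = -1 · 432 = -432
  d = 5: μ(5) · σ(690/5) = -1 · 288 = -288
  d = 6: μ(6) · σ(690/6) = 1 · 144 = 144
  d = 10: μ(10) · σ(690/10) = 1 · 96 = 96
  d = 15: μ(15) · σ(690/15) = 1 · 72 = 72
  d = 23: μ(23) · σ(690/23) = -1 · 72 = -72
  d = 30: μ(30) · σ(690/30) = -1 · 24 = -24
  d = 46: μ(46) · σ(690/46) = 1 · 24 = 24
  d = 69: μ(69) · σ(690/69) = 1 · 18 = 18
  d = 115: μ(115) · σ(690/115) = 1 · 12 = 12
  d = 138: μ(138) · σ(690/138) = -1 · 6 = -6
  d = 230: μ(230) · σ(690/230) = -1 · 4 = -4
  d = 345: μ(345) · σ(690/345) = -1 · 3 = -3
  d = 690: μ(690) · σ(690/690) = 1 · 1 = 1
Summing: (μ * σ)(690) = 1728 + -576 + -432 + -288 + 144 + 96 + 72 + -72 + -24 + 24 + 18 + 12 + -6 + -4 + -3 + 1 = 690.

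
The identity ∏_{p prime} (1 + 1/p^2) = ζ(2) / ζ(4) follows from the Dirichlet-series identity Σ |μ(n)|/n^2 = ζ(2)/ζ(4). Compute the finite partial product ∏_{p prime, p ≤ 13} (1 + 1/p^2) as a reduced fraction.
∏ = 1037000/693693

The primes p ≤ 13 are [2, 3, 5, 7, 11, 13]. For each, (1 + 1/p^2) = (p^2 + 1)/p^2. Multiplying these fractions over p ∈ [2, 3, 5, 7, 11, 13] gives 1037000/693693. (In the limit P → ∞ this tends to ζ(2)/ζ(4).)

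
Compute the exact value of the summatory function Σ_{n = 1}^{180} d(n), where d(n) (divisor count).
Σ_{n ≤ 180} d(n) = 971

Compute d(n) for each 1 ≤ n ≤ 180: d(1) = 1, d(2) = 2, d(3) = 2, d(4) = 3, d(5) = 2, d(6) = 4, d(7) = 2, d(8) = 4, d(9) = 3, d(10) = 4, d(11) = 2, d(12) = 6, d(13) = 2, d(14) = 4, d(15) = 4, d(16) = 5, d(17) = 2, d(18) = 6, d(19) = 2, d(20) = 6, d(21) = 4, d(22) = 4, d(23) = 2, d(24) = 8, d(25) = 3, d(26) = 4, d(27) = 4, d(28) = 6, d(29) = 2, d(30) = 8, d(31) = 2, d(32) = 6, d(33) = 4, d(34) = 4, d(35) = 4, d(36) = 9, d(37) = 2, d(38) = 4, d(39) = 4, d(40) = 8, d(41) = 2, d(42) = 8, d(43) = 2, d(44) = 6, d(45) = 6, d(46) = 4, d(47) = 2, d(48) = 10, d(49) = 3, d(50) = 6, d(51) = 4, d(52) = 6, d(53) = 2, d(54) = 8, d(55) = 4, d(56) = 8, d(57) = 4, d(58) = 4, d(59) = 2, d(60) = 12, d(61) = 2, d(62) = 4, d(63) = 6, d(64) = 7, d(65) = 4, d(66) = 8, d(67) = 2, d(68) = 6, d(69) = 4, d(70) = 8, d(71) = 2, d(72) = 12, d(73) = 2, d(74) = 4, d(75) = 6, d(76) = 6, d(77) = 4, d(78) = 8, d(79) = 2, d(80) = 10, d(81) = 5, d(82) = 4, d(83) = 2, d(84) = 12, d(85) = 4, d(86) = 4, d(87) = 4, d(88) = 8, d(89) = 2, d(90) = 12, d(91) = 4, d(92) = 6, d(93) = 4, d(94) = 4, d(95) = 4, d(96) = 12, d(97) = 2, d(98) = 6, d(99) = 6, d(100) = 9, d(101) = 2, d(102) = 8, d(103) = 2, d(104) = 8, d(105) = 8, d(106) = 4, d(107) = 2, d(108) = 12, d(109) = 2, d(110) = 8, d(111) = 4, d(112) = 10, d(113) = 2, d(114) = 8, d(115) = 4, d(116) = 6, d(117) = 6, d(118) = 4, d(119) = 4, d(120) = 16, d(121) = 3, d(122) = 4, d(123) = 4, d(124) = 6, d(125) = 4, d(126) = 12, d(127) = 2, d(128) = 8, d(129) = 4, d(130) = 8, d(131) = 2, d(132) = 12, d(133) = 4, d(134) = 4, d(135) = 8, d(136) = 8, d(137) = 2, d(138) = 8, d(139) = 2, d(140) = 12, d(141) = 4, d(142) = 4, d(143) = 4, d(144) = 15, d(145) = 4, d(146) = 4, d(147) = 6, d(148) = 6, d(149) = 2, d(150) = 12, d(151) = 2, d(152) = 8, d(153) = 6, d(154) = 8, d(155) = 4, d(156) = 12, d(157) = 2, d(158) = 4, d(159) = 4, d(160) = 12, d(161) = 4, d(162) = 10, d(163) = 2, d(164) = 6, d(165) = 8, d(166) = 4, d(167) = 2, d(168) = 16, d(169) = 3, d(170) = 8, d(171) = 6, d(172) = 6, d(173) = 2, d(174) = 8, d(175) = 6, d(176) = 10, d(177) = 4, d(178) = 4, d(179) = 2, d(180) = 18. Summing all 180 values: 971. (Dirichlet's divisor formula: Σ_{n ≤ x} d(n) = x ln(x) + (2γ − 1) x + O(√x). For x = 180, the asymptotic estimate is ≈ 962.53.)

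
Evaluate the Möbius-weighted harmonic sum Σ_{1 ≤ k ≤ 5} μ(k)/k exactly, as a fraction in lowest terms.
Σ μ(k)/k = -1/30

Values of μ(k) for 1 ≤ k ≤ 5: μ(1) = 1, μ(2) = -1, μ(3) = -1, μ(5) = -1, with μ = 0 on non-squarefree integers. Summing μ(k)/k for k where μ(k) ≠ 0 gives -1/30 ≈ -0.0333. (PNT ⟺ this sum → 0 as n → ∞.)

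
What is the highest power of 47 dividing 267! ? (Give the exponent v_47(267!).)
v_47(267!) = 5

Legendre's formula: v_p(n!) = Σ_{k ≥ 1} ⌊n / p^k⌋. For p = 47, n = 267, the terms are:
  ⌊267/47^1⌋ = ⌊267/47⌋ = 5
(the next term ⌊267/47^2⌋ = 0, terminating the sum). Summing: v_47(267!) = 5 = 5.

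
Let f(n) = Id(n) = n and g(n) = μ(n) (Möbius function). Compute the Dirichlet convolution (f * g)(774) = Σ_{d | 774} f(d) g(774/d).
(Id * μ)(774) = 252

Divisors of 774: [1, 2, 3, 6, 9, 18, 43, 86, 129, 258, 387, 774]. For each d | 774:
  d = 1: Id(1) · μ(774/1) = 1 · 0 = 0
  d = 2: Id(2) · μ(774/2) = 2 · 0 = 0
  d = 3: Id(3) · μ(774/3) = 3 · -1 = -3
  d = 6: Id(6) · μ(774/6) = 6 · 1 = 6
  d = 9: Id(9) · μ(774/9) = 9 · 1 = 9
  d = 18: Id(18) · μ(774/18) = 18 · -1 = -18
  d = 43: Id(43) · μ(774/43) = 43 · 0 = 0
  d = 86: Id(86) · μ(774/86) = 86 · 0 = 0
  d = 129: Id(129) · μ(774/129) = 129 · 1 = 129
  d = 258: Id(258) · μ(774/258) = 258 · -1 = -258
  d = 387: Id(387) · μ(774/387) = 387 · -1 = -387
  d = 774: Id(774) · μ(774/774) = 774 · 1 = 774
Summing: (Id * μ)(774) = 0 + 0 + -3 + 6 + 9 + -18 + 0 + 0 + 129 + -258 + -387 + 774 = 252.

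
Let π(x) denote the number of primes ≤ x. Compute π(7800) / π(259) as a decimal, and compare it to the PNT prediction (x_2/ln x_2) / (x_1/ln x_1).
π(7800)/π(259) = 987/55 ≈ 17.9455;  PNT prediction ≈ 18.6734.

π(259) = 55 and π(7800) = 987, so π(7800)/π(259) ≈ 17.9455. The PNT-predicted ratio is (7800/ln(7800)) / (259/ln(259)) ≈ 18.6734. The two agree to within a few percent, as expected.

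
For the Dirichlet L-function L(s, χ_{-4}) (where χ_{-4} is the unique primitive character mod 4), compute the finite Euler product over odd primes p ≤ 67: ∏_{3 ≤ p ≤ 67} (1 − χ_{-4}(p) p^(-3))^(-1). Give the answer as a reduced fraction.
∏ = 497044101252700953274063170881740849527845657594881/512972994773739111227016105418519405174088647311360

The odd primes p ≤ 67 are [3, 5, 7, 11, 13, 17, 19, 23, 29, 31, 37, 41, 43, 47, 53, 59, 61, 67]. For each, χ(p) = 1 if p ≡ 1 mod 4, χ(p) = −1 if p ≡ 3 mod 4. Taking (1 − χ(p)/p^3)^(-1) = p^3/(p^3 − χ(p)): (1 − (-1)/3^3)^(-1) · (1 − (1)/5^3)^(-1) · (1 − (-1)/7^3)^(-1) · (1 − (-1)/11^3)^(-1) · (1 − (1)/13^3)^(-1) · (1 − (1)/17^3)^(-1) · (1 − (-1)/19^3)^(-1) · (1 − (-1)/23^3)^(-1) · (1 − (1)/29^3)^(-1) · (1 − (-1)/31^3)^(-1) · (1 − (1)/37^3)^(-1) · (1 − (1)/41^3)^(-1) · (1 − (-1)/43^3)^(-1) · (1 − (-1)/47^3)^(-1) · (1 − (1)/53^3)^(-1) · (1 − (-1)/59^3)^(-1) · (1 − (1)/61^3)^(-1) · (1 − (-1)/67^3)^(-1) = 497044101252700953274063170881740849527845657594881/512972994773739111227016105418519405174088647311360.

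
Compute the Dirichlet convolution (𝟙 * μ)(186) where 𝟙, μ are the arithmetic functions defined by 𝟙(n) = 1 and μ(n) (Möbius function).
(𝟙 * μ)(186) = 0

Divisors of 186: [1, 2, 3, 6, 31, 62, 93, 186]. For each d | 186:
  d = 1: 𝟙(1) · μ(186/1) = 1 · -1 = -1
  d = 2: 𝟙(2) · μ(186/2) = 1 · 1 = 1
  d = 3: 𝟙(3) · μ(186/3) = 1 · 1 = 1
  d = 6: 𝟙(6) · μ(186/6) = 1 · -1 = -1
  d = 31: 𝟙(31) · μ(186/31) = 1 · 1 = 1
  d = 62: 𝟙(62) · μ(186/62) = 1 · -1 = -1
  d = 93: 𝟙(93) · μ(186/93) = 1 · -1 = -1
  d = 186: 𝟙(186) · μ(186/186) = 1 · 1 = 1
Summing: (𝟙 * μ)(186) = -1 + 1 + 1 + -1 + 1 + -1 + -1 + 1 = 0.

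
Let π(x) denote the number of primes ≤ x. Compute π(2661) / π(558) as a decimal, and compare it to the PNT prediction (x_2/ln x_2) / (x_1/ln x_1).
π(2661)/π(558) = 385/102 ≈ 3.7745;  PNT prediction ≈ 3.8242.

π(558) = 102 and π(2661) = 385, so π(2661)/π(558) ≈ 3.7745. The PNT-predicted ratio is (2661/ln(2661)) / (558/ln(558)) ≈ 3.8242. The two agree to within a few percent, as expected.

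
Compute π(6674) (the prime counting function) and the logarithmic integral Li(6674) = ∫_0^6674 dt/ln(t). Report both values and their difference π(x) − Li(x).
π(6674) = 860;  Li(6674) ≈ 877.41;  π(x) − Li(x) ≈ -17.41.

Direct count of primes ≤ 6674 gives π(6674) = 860. Numerical evaluation of the logarithmic integral gives Li(6674) ≈ 877.41. The difference π(x) − Li(x) ≈ -17.41 is typically negative for small/moderate x (Li(x) overestimates), though Littlewood's theorem shows this sign changes infinitely often.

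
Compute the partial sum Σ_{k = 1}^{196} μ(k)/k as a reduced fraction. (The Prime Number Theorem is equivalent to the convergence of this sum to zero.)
Σ μ(k)/k = -43277238338814707352435871087729404219364080007991120795068950289487278357/2094340804123062964635950016266159511607730554966537454865305011530672742866

Values of μ(k) for 1 ≤ k ≤ 196: μ(1) = 1, μ(2) = -1, μ(3) = -1, μ(5) = -1, μ(6) = 1, μ(7) = -1, μ(10) = 1, μ(11) = -1, μ(13) = -1, μ(14) = 1, μ(15) = 1, μ(17) = -1, μ(19) = -1, μ(21) = 1, μ(22) = 1, μ(23) = -1, μ(26) = 1, μ(29) = -1, μ(30) = -1, μ(31) = -1, μ(33) = 1, μ(34) = 1, μ(35) = 1, μ(37) = -1, μ(38) = 1, μ(39) = 1, μ(41) = -1, μ(42) = -1, μ(43) = -1, μ(46) = 1, μ(47) = -1, μ(51) = 1, μ(53) = -1, μ(55) = 1, μ(57) = 1, μ(58) = 1, μ(59) = -1, μ(61) = -1, μ(62) = 1, μ(65) = 1, μ(66) = -1, μ(67) = -1, μ(69) = 1, μ(70) = -1, μ(71) = -1, μ(73) = -1, μ(74) = 1, μ(77) = 1, μ(78) = -1, μ(79) = -1, μ(82) = 1, μ(83) = -1, μ(85) = 1, μ(86) = 1, μ(87) = 1, μ(89) = -1, μ(91) = 1, μ(93) = 1, μ(94) = 1, μ(95) = 1, μ(97) = -1, μ(101) = -1, μ(102) = -1, μ(103) = -1, μ(105) = -1, μ(106) = 1, μ(107) = -1, μ(109) = -1, μ(110) = -1, μ(111) = 1, μ(113) = -1, μ(114) = -1, μ(115) = 1, μ(118) = 1, μ(119) = 1, μ(122) = 1, μ(123) = 1, μ(127) = -1, μ(129) = 1, μ(130) = -1, μ(131) = -1, μ(133) = 1, μ(134) = 1, μ(137) = -1, μ(138) = -1, μ(139) = -1, μ(141) = 1, μ(142) = 1, μ(143) = 1, μ(145) = 1, μ(146) = 1, μ(149) = -1, μ(151) = -1, μ(154) = -1, μ(155) = 1, μ(157) = -1, μ(158) = 1, μ(159) = 1, μ(161) = 1, μ(163) = -1, μ(165) = -1, μ(166) = 1, μ(167) = -1, μ(170) = -1, μ(173) = -1, μ(174) = -1, μ(177) = 1, μ(178) = 1, μ(179) = -1, μ(181) = -1, μ(182) = -1, μ(183) = 1, μ(185) = 1, μ(186) = -1, μ(187) = 1, μ(190) = -1, μ(191) = -1, μ(193) = -1, μ(194) = 1, μ(195) = -1, with μ = 0 on non-squarefree integers. Summing μ(k)/k for k where μ(k) ≠ 0 gives -43277238338814707352435871087729404219364080007991120795068950289487278357/2094340804123062964635950016266159511607730554966537454865305011530672742866 ≈ -0.0207. (PNT ⟺ this sum → 0 as n → ∞.)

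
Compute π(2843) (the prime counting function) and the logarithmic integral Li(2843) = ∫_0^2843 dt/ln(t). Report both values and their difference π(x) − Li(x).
π(2843) = 413;  Li(2843) ≈ 423.08;  π(x) − Li(x) ≈ -10.08.

Direct count of primes ≤ 2843 gives π(2843) = 413. Numerical evaluation of the logarithmic integral gives Li(2843) ≈ 423.08. The difference π(x) − Li(x) ≈ -10.08 is typically negative for small/moderate x (Li(x) overestimates), though Littlewood's theorem shows this sign changes infinitely often.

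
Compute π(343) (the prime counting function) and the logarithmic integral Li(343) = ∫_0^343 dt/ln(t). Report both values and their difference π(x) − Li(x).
π(343) = 68;  Li(343) ≈ 75.78;  π(x) − Li(x) ≈ -7.78.

Direct count of primes ≤ 343 gives π(343) = 68. Numerical evaluation of the logarithmic integral gives Li(343) ≈ 75.78. The difference π(x) − Li(x) ≈ -7.78 is typically negative for small/moderate x (Li(x) overestimates), though Littlewood's theorem shows this sign changes infinitely often.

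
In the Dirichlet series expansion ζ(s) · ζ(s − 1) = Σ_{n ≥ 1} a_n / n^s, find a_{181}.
σ(181) = 182

In the product (Σ m^0/m^s)(Σ k / k^s) = Σ (Σ_{d | n} d) / n^s, the coefficient of 1/n^s is σ(n) = Σ_{d | n} d. For n = 181, divisors are [1, 181]; summing: σ(181) = 182.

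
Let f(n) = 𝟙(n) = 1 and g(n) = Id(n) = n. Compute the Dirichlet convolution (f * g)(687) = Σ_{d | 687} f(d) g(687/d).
(𝟙 * Id)(687) = 920

Divisors of 687: [1, 3, 229, 687]. For each d | 687:
  d = 1: 𝟙(1) · Id(687/1) = 1 · 687 = 687
  d = 3: 𝟙(3) · Id(687/3) = 1 · 229 = 229
  d = 229: 𝟙(229) · Id(687/229) = 1 · 3 = 3
  d = 687: 𝟙(687) · Id(687/687) = 1 · 1 = 1
Summing: (𝟙 * Id)(687) = 687 + 229 + 3 + 1 = 920.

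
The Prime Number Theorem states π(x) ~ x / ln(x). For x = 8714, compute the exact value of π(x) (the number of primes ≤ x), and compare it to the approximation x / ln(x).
π(8714) = 1086;  x/ln(x) ≈ 960.47;  relative error ≈ 11.56%.

Directly count primes up to 8714: π(8714) = 1086. The PNT approximation gives 8714/ln(8714) ≈ 8714/9.07269 ≈ 960.47. Relative error (π(x) − x/ln(x)) / π(x) ≈ 11.56%; the approximation is known to undercount slightly (Li(x) is a better estimate).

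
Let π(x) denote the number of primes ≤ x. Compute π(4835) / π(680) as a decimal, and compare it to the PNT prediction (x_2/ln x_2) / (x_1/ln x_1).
π(4835)/π(680) = 650/123 ≈ 5.2846;  PNT prediction ≈ 5.4663.

π(680) = 123 and π(4835) = 650, so π(4835)/π(680) ≈ 5.2846. The PNT-predicted ratio is (4835/ln(4835)) / (680/ln(680)) ≈ 5.4663. The two agree to within a few percent, as expected.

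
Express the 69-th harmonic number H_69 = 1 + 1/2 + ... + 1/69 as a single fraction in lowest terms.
H_69 = 42409610330030873613929048033/8801320137209899102584580800

Direct summation: H_69 = 1 + 1/2 + ... + 1/69. The least common denominator is lcm(1, ..., 69) = 79211881234889091923261227200; over this denominator the numerator is 79211881234889091923261227200 + 39605940617444545961630613600 + 26403960411629697307753742400 + 19802970308722272980815306800 + 15842376246977818384652245440 + 13201980205814848653876871200 + 11315983033555584560465889600 + 9901485154361136490407653400 + 8801320137209899102584580800 + 7921188123488909192326122720 + 7201080112262644720296475200 + 6600990102907424326938435600 + 6093221633453007071020094400 + 5657991516777792280232944800 + 5280792082325939461550748480 + 4950742577180568245203826700 + 4659522425581711289603601600 + 4400660068604949551292290400 + 4169046380783636417013748800 + 3960594061744454596163061360 + 3771994344518528186821963200 + 3600540056131322360148237600 + 3443994836299525735793966400 + 3300495051453712163469217800 + 3168475249395563676930449088 + 3046610816726503535510047200 + 2933773379069966367528193600 + 2828995758388896140116472400 + 2731444180513416962871076800 + 2640396041162969730775374240 + 2555221975319002965266491200 + 2475371288590284122601913350 + 2400360037420881573432158400 + 2329761212790855644801800800 + 2263196606711116912093177920 + 2200330034302474775646145200 + 2140861654997002484412465600 + 2084523190391818208506874400 + 2031073877817669023673364800 + 1980297030872227298081530680 + 1931997103289977851786859200 + 1885997172259264093410981600 + 1842136772904397486587470400 + 1800270028065661180074118800 + 1760264027441979820516916160 + 1721997418149762867896983200 + 1685359175210406211133217600 + 1650247525726856081734608900 + 1616569004793654937209412800 + 1584237624697781838465224544 + 1553174141860570429867867200 + 1523305408363251767755023600 + 1494563796884699847608702400 + 1466886689534983183764096800 + 1440216022452528944059295040 + 1414497879194448070058236200 + 1389682126927878805671249600 + 1365722090256708481435538400 + 1342574258218459185140020800 + 1320198020581484865387687120 + 1298555430080149047922315200 + 1277610987659501482633245600 + 1257331448172842728940654400 + 1237685644295142061300956675 + 1218644326690601414204018880 + 1200180018710440786716079200 + 1182266884102822267511361600 + 1164880606395427822400900400 + 1147998278766508578597988800 = 381686492970277862525361432297, so H_69 = 381686492970277862525361432297/79211881234889091923261227200; reducing by gcd(381686492970277862525361432297, 79211881234889091923261227200) = 9 gives 42409610330030873613929048033/8801320137209899102584580800 ≈ 4.81855. (The PNT-adjacent estimate ln(69) + γ ≈ 4.81132 matches within O(1/n).)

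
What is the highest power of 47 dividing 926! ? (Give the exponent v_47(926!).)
v_47(926!) = 19

Legendre's formula: v_p(n!) = Σ_{k ≥ 1} ⌊n / p^k⌋. For p = 47, n = 926, the terms are:
  ⌊926/47^1⌋ = ⌊926/47⌋ = 19
(the next term ⌊926/47^2⌋ = 0, terminating the sum). Summing: v_47(926!) = 19 = 19.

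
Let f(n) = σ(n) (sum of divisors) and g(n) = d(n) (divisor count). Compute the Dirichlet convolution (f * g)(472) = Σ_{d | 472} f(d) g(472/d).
(σ * d)(472) = 2604

Divisors of 472: [1, 2, 4, 8, 59, 118, 236, 472]. For each d | 472:
  d = 1: σ(1) · d(472/1) = 1 · 8 = 8
  d = 2: σ(2) · d(472/2) = 3 · 6 = 18
  d = 4: σ(4) · d(472/4) = 7 · 4 = 28
  d = 8: σ(8) · d(472/8) = 15 · 2 = 30
  d = 59: σ(59) · d(472/59) = 60 · 4 = 240
  d = 118: σ(118) · d(472/118) = 180 · 3 = 540
  d = 236: σ(236) · d(472/236) = 420 · 2 = 840
  d = 472: σ(472) · d(472/472) = 900 · 1 = 900
Summing: (σ * d)(472) = 8 + 18 + 28 + 30 + 240 + 540 + 840 + 900 = 2604.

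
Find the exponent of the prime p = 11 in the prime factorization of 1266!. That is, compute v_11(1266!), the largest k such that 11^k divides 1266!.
v_11(1266!) = 125

Legendre's formula: v_p(n!) = Σ_{k ≥ 1} ⌊n / p^k⌋. For p = 11, n = 1266, the terms are:
  ⌊1266/11^1⌋ = ⌊1266/11⌋ = 115
  ⌊1266/11^2⌋ = ⌊1266/121⌋ = 10
(the next term ⌊1266/11^3⌋ = 0, terminating the sum). Summing: v_11(1266!) = 115 + 10 = 125.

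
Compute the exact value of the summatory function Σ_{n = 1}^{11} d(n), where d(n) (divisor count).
Σ_{n ≤ 11} d(n) = 29

Compute d(n) for each 1 ≤ n ≤ 11: d(1) = 1, d(2) = 2, d(3) = 2, d(4) = 3, d(5) = 2, d(6) = 4, d(7) = 2, d(8) = 4, d(9) = 3, d(10) = 4, d(11) = 2. Summing all 11 values: 29. (Dirichlet's divisor formula: Σ_{n ≤ x} d(n) = x ln(x) + (2γ − 1) x + O(√x). For x = 11, the asymptotic estimate is ≈ 28.08.)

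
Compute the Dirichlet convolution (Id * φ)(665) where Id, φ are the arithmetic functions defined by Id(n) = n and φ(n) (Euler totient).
(Id * φ)(665) = 4329

Divisors of 665: [1, 5, 7, 19, 35, 95, 133, 665]. For each d | 665:
  d = 1: Id(1) · φ(665/1) = 1 · 432 = 432
  d = 5: Id(5) · φ(665/5) = 5 · 108 = 540
  d = 7: Id(7) · φ(665/7) = 7 · 72 = 504
  d = 19: Id(19) · φ(665/19) = 19 · 24 = 456
  d = 35: Id(35) · φ(665/35) = 35 · 18 = 630
  d = 95: Id(95) · φ(665/95) = 95 · 6 = 570
  d = 133: Id(133) · φ(665/133) = 133 · 4 = 532
  d = 665: Id(665) · φ(665/665) = 665 · 1 = 665
Summing: (Id * φ)(665) = 432 + 540 + 504 + 456 + 630 + 570 + 532 + 665 = 4329.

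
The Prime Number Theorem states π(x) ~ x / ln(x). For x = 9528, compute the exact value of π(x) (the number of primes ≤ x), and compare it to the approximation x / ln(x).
π(9528) = 1179;  x/ln(x) ≈ 1039.95;  relative error ≈ 11.79%.

Directly count primes up to 9528: π(9528) = 1179. The PNT approximation gives 9528/ln(9528) ≈ 9528/9.16199 ≈ 1039.95. Relative error (π(x) − x/ln(x)) / π(x) ≈ 11.79%; the approximation is known to undercount slightly (Li(x) is a better estimate).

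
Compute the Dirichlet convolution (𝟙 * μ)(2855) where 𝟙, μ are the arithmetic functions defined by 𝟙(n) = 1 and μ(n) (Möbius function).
(𝟙 * μ)(2855) = 0

Divisors of 2855: [1, 5, 571, 2855]. For each d | 2855:
  d = 1: 𝟙(1) · μ(2855/1) = 1 · 1 = 1
  d = 5: 𝟙(5) · μ(2855/5) = 1 · -1 = -1
  d = 571: 𝟙(571) · μ(2855/571) = 1 · -1 = -1
  d = 2855: 𝟙(2855) · μ(2855/2855) = 1 · 1 = 1
Summing: (𝟙 * μ)(2855) = 1 + -1 + -1 + 1 = 0.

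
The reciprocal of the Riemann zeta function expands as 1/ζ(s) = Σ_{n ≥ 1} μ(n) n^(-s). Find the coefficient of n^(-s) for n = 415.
μ(415) = 1

Factor n = 415 = 5 · 83. μ(n) = 0 if any exponent ≥ 2 (not squarefree); otherwise μ(n) = (−1)^{ω(n)} where ω(n) is the number of distinct prime factors. Applying: μ(415) = 1.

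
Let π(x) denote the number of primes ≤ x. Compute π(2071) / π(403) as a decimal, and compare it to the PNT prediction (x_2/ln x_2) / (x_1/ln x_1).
π(2071)/π(403) = 312/79 ≈ 3.9494;  PNT prediction ≈ 4.0373.

π(403) = 79 and π(2071) = 312, so π(2071)/π(403) ≈ 3.9494. The PNT-predicted ratio is (2071/ln(2071)) / (403/ln(403)) ≈ 4.0373. The two agree to within a few percent, as expected.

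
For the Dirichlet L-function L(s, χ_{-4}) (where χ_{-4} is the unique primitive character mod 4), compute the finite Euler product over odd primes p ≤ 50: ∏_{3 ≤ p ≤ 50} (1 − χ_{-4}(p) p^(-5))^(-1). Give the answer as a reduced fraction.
∏ = 7508883803148623376075754946450365737429310788606076172798130278074505/7537845509642297199917174706861149114875564283464393121061743521431552

The odd primes p ≤ 50 are [3, 5, 7, 11, 13, 17, 19, 23, 29, 31, 37, 41, 43, 47]. For each, χ(p) = 1 if p ≡ 1 mod 4, χ(p) = −1 if p ≡ 3 mod 4. Taking (1 − χ(p)/p^5)^(-1) = p^5/(p^5 − χ(p)): (1 − (-1)/3^5)^(-1) · (1 − (1)/5^5)^(-1) · (1 − (-1)/7^5)^(-1) · (1 − (-1)/11^5)^(-1) · (1 − (1)/13^5)^(-1) · (1 − (1)/17^5)^(-1) · (1 − (-1)/19^5)^(-1) · (1 − (-1)/23^5)^(-1) · (1 − (1)/29^5)^(-1) · (1 − (-1)/31^5)^(-1) · (1 − (1)/37^5)^(-1) · (1 − (1)/41^5)^(-1) · (1 − (-1)/43^5)^(-1) · (1 − (-1)/47^5)^(-1) = 7508883803148623376075754946450365737429310788606076172798130278074505/7537845509642297199917174706861149114875564283464393121061743521431552.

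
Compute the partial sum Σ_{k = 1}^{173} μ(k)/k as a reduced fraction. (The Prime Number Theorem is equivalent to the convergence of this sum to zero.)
Σ μ(k)/k = -793961929871179795717382670578573859259482725009372635516241466829/166589903787325219380851695350896256250980509594874862046961683989710

Values of μ(k) for 1 ≤ k ≤ 173: μ(1) = 1, μ(2) = -1, μ(3) = -1, μ(5) = -1, μ(6) = 1, μ(7) = -1, μ(10) = 1, μ(11) = -1, μ(13) = -1, μ(14) = 1, μ(15) = 1, μ(17) = -1, μ(19) = -1, μ(21) = 1, μ(22) = 1, μ(23) = -1, μ(26) = 1, μ(29) = -1, μ(30) = -1, μ(31) = -1, μ(33) = 1, μ(34) = 1, μ(35) = 1, μ(37) = -1, μ(38) = 1, μ(39) = 1, μ(41) = -1, μ(42) = -1, μ(43) = -1, μ(46) = 1, μ(47) = -1, μ(51) = 1, μ(53) = -1, μ(55) = 1, μ(57) = 1, μ(58) = 1, μ(59) = -1, μ(61) = -1, μ(62) = 1, μ(65) = 1, μ(66) = -1, μ(67) = -1, μ(69) = 1, μ(70) = -1, μ(71) = -1, μ(73) = -1, μ(74) = 1, μ(77) = 1, μ(78) = -1, μ(79) = -1, μ(82) = 1, μ(83) = -1, μ(85) = 1, μ(86) = 1, μ(87) = 1, μ(89) = -1, μ(91) = 1, μ(93) = 1, μ(94) = 1, μ(95) = 1, μ(97) = -1, μ(101) = -1, μ(102) = -1, μ(103) = -1, μ(105) = -1, μ(106) = 1, μ(107) = -1, μ(109) = -1, μ(110) = -1, μ(111) = 1, μ(113) = -1, μ(114) = -1, μ(115) = 1, μ(118) = 1, μ(119) = 1, μ(122) = 1, μ(123) = 1, μ(127) = -1, μ(129) = 1, μ(130) = -1, μ(131) = -1, μ(133) = 1, μ(134) = 1, μ(137) = -1, μ(138) = -1, μ(139) = -1, μ(141) = 1, μ(142) = 1, μ(143) = 1, μ(145) = 1, μ(146) = 1, μ(149) = -1, μ(151) = -1, μ(154) = -1, μ(155) = 1, μ(157) = -1, μ(158) = 1, μ(159) = 1, μ(161) = 1, μ(163) = -1, μ(165) = -1, μ(166) = 1, μ(167) = -1, μ(170) = -1, μ(173) = -1, with μ = 0 on non-squarefree integers. Summing μ(k)/k for k where μ(k) ≠ 0 gives -793961929871179795717382670578573859259482725009372635516241466829/166589903787325219380851695350896256250980509594874862046961683989710 ≈ -0.0048. (PNT ⟺ this sum → 0 as n → ∞.)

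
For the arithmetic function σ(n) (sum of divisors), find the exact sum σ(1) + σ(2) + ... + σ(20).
Σ_{n ≤ 20} σ(n) = 339

Compute σ(n) for each 1 ≤ n ≤ 20: σ(1) = 1, σ(2) = 3, σ(3) = 4, σ(4) = 7, σ(5) = 6, σ(6) = 12, σ(7) = 8, σ(8) = 15, σ(9) = 13, σ(10) = 18, σ(11) = 12, σ(12) = 28, σ(13) = 14, σ(14) = 24, σ(15) = 24, σ(16) = 31, σ(17) = 18, σ(18) = 39, σ(19) = 20, σ(20) = 42. Summing all 20 values: 339. (Average order: Σ_{n ≤ x} σ(n) ~ (π²/12) x². For x = 20, (π²/12)·20² ≈ 328.99.)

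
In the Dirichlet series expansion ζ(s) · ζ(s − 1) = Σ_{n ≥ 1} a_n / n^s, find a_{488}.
σ(488) = 930

In the product (Σ m^0/m^s)(Σ k / k^s) = Σ (Σ_{d | n} d) / n^s, the coefficient of 1/n^s is σ(n) = Σ_{d | n} d. For n = 488, divisors are [1, 2, 4, 8, 61, 122, 244, 488]; summing: σ(488) = 930.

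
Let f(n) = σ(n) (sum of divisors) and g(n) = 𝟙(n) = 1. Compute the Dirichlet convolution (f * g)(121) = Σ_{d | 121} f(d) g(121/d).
(σ * 𝟙)(121) = 146

Divisors of 121: [1, 11, 121]. For each d | 121:
  d = 1: σ(1) · 𝟙(121/1) = 1 · 1 = 1
  d = 11: σ(11) · 𝟙(121/11) = 12 · 1 = 12
  d = 121: σ(121) · 𝟙(121/121) = 133 · 1 = 133
Summing: (σ * 𝟙)(121) = 1 + 12 + 133 = 146.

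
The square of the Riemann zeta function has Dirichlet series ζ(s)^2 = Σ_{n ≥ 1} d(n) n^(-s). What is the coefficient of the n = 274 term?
d(274) = 4

ζ(s)^2 = (Σ 1/m^s)(Σ 1/k^s). The coefficient of 1/n^s in the product is the number of ordered pairs (m, k) with mk = n, which equals d(n). For n = 274, divisors are [1, 2, 137, 274], so d(274) = 4.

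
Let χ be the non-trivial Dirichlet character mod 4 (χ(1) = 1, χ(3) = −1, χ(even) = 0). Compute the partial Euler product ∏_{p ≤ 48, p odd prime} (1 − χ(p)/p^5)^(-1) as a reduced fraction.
∏ = 7508883803148623376075754946450365737429310788606076172798130278074505/7537845509642297199917174706861149114875564283464393121061743521431552

The odd primes p ≤ 48 are [3, 5, 7, 11, 13, 17, 19, 23, 29, 31, 37, 41, 43, 47]. For each, χ(p) = 1 if p ≡ 1 mod 4, χ(p) = −1 if p ≡ 3 mod 4. Taking (1 − χ(p)/p^5)^(-1) = p^5/(p^5 − χ(p)): (1 − (-1)/3^5)^(-1) · (1 − (1)/5^5)^(-1) · (1 − (-1)/7^5)^(-1) · (1 − (-1)/11^5)^(-1) · (1 − (1)/13^5)^(-1) · (1 − (1)/17^5)^(-1) · (1 − (-1)/19^5)^(-1) · (1 − (-1)/23^5)^(-1) · (1 − (1)/29^5)^(-1) · (1 − (-1)/31^5)^(-1) · (1 − (1)/37^5)^(-1) · (1 − (1)/41^5)^(-1) · (1 − (-1)/43^5)^(-1) · (1 − (-1)/47^5)^(-1) = 7508883803148623376075754946450365737429310788606076172798130278074505/7537845509642297199917174706861149114875564283464393121061743521431552.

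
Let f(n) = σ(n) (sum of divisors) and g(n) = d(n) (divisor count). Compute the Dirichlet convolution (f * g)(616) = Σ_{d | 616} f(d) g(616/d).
(σ * d)(616) = 5880

Divisors of 616: [1, 2, 4, 7, 8, 11, 14, 22, 28, 44, 56, 77, 88, 154, 308, 616]. For each d | 616:
  d = 1: σ(1) · d(616/1) = 1 · 16 = 16
  d = 2: σ(2) · d(616/2) = 3 · 12 = 36
  d = 4: σ(4) · d(616/4) = 7 · 8 = 56
  d = 7: σ(7) · d(616/7) = 8 · 8 = 64
  d = 8: σ(8) · d(616/8) = 15 · 4 = 60
  d = 11: σ(11) · d(616/11) = 12 · 8 = 96
  d = 14: σ(14) · d(616/14) = 24 · 6 = 144
  d = 22: σ(22) · d(616/22) = 36 · 6 = 216
  d = 28: σ(28) · d(616/28) = 56 · 4 = 224
  d = 44: σ(44) · d(616/44) = 84 · 4 = 336
  d = 56: σ(56) · d(616/56) = 120 · 2 = 240
  d = 77: σ(77) · d(616/77) = 96 · 4 = 384
  d = 88: σ(88) · d(616/88) = 180 · 2 = 360
  d = 154: σ(154) · d(616/154) = 288 · 3 = 864
  d = 308: σ(308) · d(616/308) = 672 · 2 = 1344
  d = 616: σ(616) · d(616/616) = 1440 · 1 = 1440
Summing: (σ * d)(616) = 16 + 36 + 56 + 64 + 60 + 96 + 144 + 216 + 224 + 336 + 240 + 384 + 360 + 864 + 1344 + 1440 = 5880.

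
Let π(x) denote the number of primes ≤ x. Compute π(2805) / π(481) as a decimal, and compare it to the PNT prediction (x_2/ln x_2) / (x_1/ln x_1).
π(2805)/π(481) = 409/92 ≈ 4.4457;  PNT prediction ≈ 4.5364.

π(481) = 92 and π(2805) = 409, so π(2805)/π(481) ≈ 4.4457. The PNT-predicted ratio is (2805/ln(2805)) / (481/ln(481)) ≈ 4.5364. The two agree to within a few percent, as expected.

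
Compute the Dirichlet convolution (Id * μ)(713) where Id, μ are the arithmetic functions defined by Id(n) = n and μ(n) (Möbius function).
(Id * μ)(713) = 660

Divisors of 713: [1, 23, 31, 713]. For each d | 713:
  d = 1: Id(1) · μ(713/1) = 1 · 1 = 1
  d = 23: Id(23) · μ(713/23) = 23 · -1 = -23
  d = 31: Id(31) · μ(713/31) = 31 · -1 = -31
  d = 713: Id(713) · μ(713/713) = 713 · 1 = 713
Summing: (Id * μ)(713) = 1 + -23 + -31 + 713 = 660.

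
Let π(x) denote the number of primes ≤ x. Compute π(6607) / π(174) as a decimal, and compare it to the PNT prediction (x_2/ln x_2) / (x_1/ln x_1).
π(6607)/π(174) = 854/40 ≈ 21.3500;  PNT prediction ≈ 22.2713.

π(174) = 40 and π(6607) = 854, so π(6607)/π(174) ≈ 21.3500. The PNT-predicted ratio is (6607/ln(6607)) / (174/ln(174)) ≈ 22.2713. The two agree to within a few percent, as expected.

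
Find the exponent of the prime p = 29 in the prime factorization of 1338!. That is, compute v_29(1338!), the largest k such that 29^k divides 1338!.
v_29(1338!) = 47

Legendre's formula: v_p(n!) = Σ_{k ≥ 1} ⌊n / p^k⌋. For p = 29, n = 1338, the terms are:
  ⌊1338/29^1⌋ = ⌊1338/29⌋ = 46
  ⌊1338/29^2⌋ = ⌊1338/841⌋ = 1
(the next term ⌊1338/29^3⌋ = 0, terminating the sum). Summing: v_29(1338!) = 46 + 1 = 47.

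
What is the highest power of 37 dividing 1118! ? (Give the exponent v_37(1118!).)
v_37(1118!) = 30

Legendre's formula: v_p(n!) = Σ_{k ≥ 1} ⌊n / p^k⌋. For p = 37, n = 1118, the terms are:
  ⌊1118/37^1⌋ = ⌊1118/37⌋ = 30
(the next term ⌊1118/37^2⌋ = 0, terminating the sum). Summing: v_37(1118!) = 30 = 30.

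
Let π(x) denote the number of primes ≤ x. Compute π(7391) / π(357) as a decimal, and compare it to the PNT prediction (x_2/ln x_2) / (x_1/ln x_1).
π(7391)/π(357) = 938/71 ≈ 13.2113;  PNT prediction ≈ 13.6604.

π(357) = 71 and π(7391) = 938, so π(7391)/π(357) ≈ 13.2113. The PNT-predicted ratio is (7391/ln(7391)) / (357/ln(357)) ≈ 13.6604. The two agree to within a few percent, as expected.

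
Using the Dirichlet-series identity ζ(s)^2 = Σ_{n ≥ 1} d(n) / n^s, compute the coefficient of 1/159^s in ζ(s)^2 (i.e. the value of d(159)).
d(159) = 4

ζ(s)^2 = (Σ 1/m^s)(Σ 1/k^s). The coefficient of 1/n^s in the product is the number of ordered pairs (m, k) with mk = n, which equals d(n). For n = 159, divisors are [1, 3, 53, 159], so d(159) = 4.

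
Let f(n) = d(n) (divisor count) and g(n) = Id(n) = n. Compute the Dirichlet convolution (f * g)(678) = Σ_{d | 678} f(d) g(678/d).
(d * Id)(678) = 2300

Divisors of 678: [1, 2, 3, 6, 113, 226, 339, 678]. For each d | 678:
  d = 1: d(1) · Id(678/1) = 1 · 678 = 678
  d = 2: d(2) · Id(678/2) = 2 · 339 = 678
  d = 3: d(3) · Id(678/3) = 2 · 226 = 452
  d = 6: d(6) · Id(678/6) = 4 · 113 = 452
  d = 113: d(113) · Id(678/113) = 2 · 6 = 12
  d = 226: d(226) · Id(678/226) = 4 · 3 = 12
  d = 339: d(339) · Id(678/339) = 4 · 2 = 8
  d = 678: d(678) · Id(678/678) = 8 · 1 = 8
Summing: (d * Id)(678) = 678 + 678 + 452 + 452 + 12 + 12 + 8 + 8 = 2300.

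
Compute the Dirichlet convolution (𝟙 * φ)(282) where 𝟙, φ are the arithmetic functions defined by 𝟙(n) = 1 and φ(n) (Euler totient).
(𝟙 * φ)(282) = 282

Divisors of 282: [1, 2, 3, 6, 47, 94, 141, 282]. For each d | 282:
  d = 1: 𝟙(1) · φ(282/1) = 1 · 92 = 92
  d = 2: 𝟙(2) · φ(282/2) = 1 · 92 = 92
  d = 3: 𝟙(3) · φ(282/3) = 1 · 46 = 46
  d = 6: 𝟙(6) · φ(282/6) = 1 · 46 = 46
  d = 47: 𝟙(47) · φ(282/47) = 1 · 2 = 2
  d = 94: 𝟙(94) · φ(282/94) = 1 · 2 = 2
  d = 141: 𝟙(141) · φ(282/141) = 1 · 1 = 1
  d = 282: 𝟙(282) · φ(282/282) = 1 · 1 = 1
Summing: (𝟙 * φ)(282) = 92 + 92 + 46 + 46 + 2 + 2 + 1 + 1 = 282.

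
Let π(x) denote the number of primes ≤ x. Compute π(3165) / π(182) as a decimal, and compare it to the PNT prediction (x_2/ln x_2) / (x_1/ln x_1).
π(3165)/π(182) = 447/42 ≈ 10.6429;  PNT prediction ≈ 11.2282.

π(182) = 42 and π(3165) = 447, so π(3165)/π(182) ≈ 10.6429. The PNT-predicted ratio is (3165/ln(3165)) / (182/ln(182)) ≈ 11.2282. The two agree to within a few percent, as expected.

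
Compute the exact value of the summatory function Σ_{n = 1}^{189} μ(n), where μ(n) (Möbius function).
Σ_{n ≤ 189} μ(n) = -3

Compute μ(n) for each 1 ≤ n ≤ 189: μ(1) = 1, μ(2) = -1, μ(3) = -1, μ(4) = 0, μ(5) = -1, μ(6) = 1, μ(7) = -1, μ(8) = 0, μ(9) = 0, μ(10) = 1, μ(11) = -1, μ(12) = 0, μ(13) = -1, μ(14) = 1, μ(15) = 1, μ(16) = 0, μ(17) = -1, μ(18) = 0, μ(19) = -1, μ(20) = 0, μ(21) = 1, μ(22) = 1, μ(23) = -1, μ(24) = 0, μ(25) = 0, μ(26) = 1, μ(27) = 0, μ(28) = 0, μ(29) = -1, μ(30) = -1, μ(31) = -1, μ(32) = 0, μ(33) = 1, μ(34) = 1, μ(35) = 1, μ(36) = 0, μ(37) = -1, μ(38) = 1, μ(39) = 1, μ(40) = 0, μ(41) = -1, μ(42) = -1, μ(43) = -1, μ(44) = 0, μ(45) = 0, μ(46) = 1, μ(47) = -1, μ(48) = 0, μ(49) = 0, μ(50) = 0, μ(51) = 1, μ(52) = 0, μ(53) = -1, μ(54) = 0, μ(55) = 1, μ(56) = 0, μ(57) = 1, μ(58) = 1, μ(59) = -1, μ(60) = 0, μ(61) = -1, μ(62) = 1, μ(63) = 0, μ(64) = 0, μ(65) = 1, μ(66) = -1, μ(67) = -1, μ(68) = 0, μ(69) = 1, μ(70) = -1, μ(71) = -1, μ(72) = 0, μ(73) = -1, μ(74) = 1, μ(75) = 0, μ(76) = 0, μ(77) = 1, μ(78) = -1, μ(79) = -1, μ(80) = 0, μ(81) = 0, μ(82) = 1, μ(83) = -1, μ(84) = 0, μ(85) = 1, μ(86) = 1, μ(87) = 1, μ(88) = 0, μ(89) = -1, μ(90) = 0, μ(91) = 1, μ(92) = 0, μ(93) = 1, μ(94) = 1, μ(95) = 1, μ(96) = 0, μ(97) = -1, μ(98) = 0, μ(99) = 0, μ(100) = 0, μ(101) = -1, μ(102) = -1, μ(103) = -1, μ(104) = 0, μ(105) = -1, μ(106) = 1, μ(107) = -1, μ(108) = 0, μ(109) = -1, μ(110) = -1, μ(111) = 1, μ(112) = 0, μ(113) = -1, μ(114) = -1, μ(115) = 1, μ(116) = 0, μ(117) = 0, μ(118) = 1, μ(119) = 1, μ(120) = 0, μ(121) = 0, μ(122) = 1, μ(123) = 1, μ(124) = 0, μ(125) = 0, μ(126) = 0, μ(127) = -1, μ(128) = 0, μ(129) = 1, μ(130) = -1, μ(131) = -1, μ(132) = 0, μ(133) = 1, μ(134) = 1, μ(135) = 0, μ(136) = 0, μ(137) = -1, μ(138) = -1, μ(139) = -1, μ(140) = 0, μ(141) = 1, μ(142) = 1, μ(143) = 1, μ(144) = 0, μ(145) = 1, μ(146) = 1, μ(147) = 0, μ(148) = 0, μ(149) = -1, μ(150) = 0, μ(151) = -1, μ(152) = 0, μ(153) = 0, μ(154) = -1, μ(155) = 1, μ(156) = 0, μ(157) = -1, μ(158) = 1, μ(159) = 1, μ(160) = 0, μ(161) = 1, μ(162) = 0, μ(163) = -1, μ(164) = 0, μ(165) = -1, μ(166) = 1, μ(167) = -1, μ(168) = 0, μ(169) = 0, μ(170) = -1, μ(171) = 0, μ(172) = 0, μ(173) = -1, μ(174) = -1, μ(175) = 0, μ(176) = 0, μ(177) = 1, μ(178) = 1, μ(179) = -1, μ(180) = 0, μ(181) = -1, μ(182) = -1, μ(183) = 1, μ(184) = 0, μ(185) = 1, μ(186) = -1, μ(187) = 1, μ(188) = 0, μ(189) = 0. Summing all 189 values: -3. (Mertens function M(x) = Σ_{n ≤ x} μ(n); on average M(x) should be small (PNT ⟺ M(x) = o(x)).)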